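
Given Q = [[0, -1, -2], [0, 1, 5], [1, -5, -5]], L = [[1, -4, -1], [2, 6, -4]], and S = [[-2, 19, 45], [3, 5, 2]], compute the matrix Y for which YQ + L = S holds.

Y = [[-3, 5, -3], [-3, 1, 1]]

YQ = S − L = [[-3, 23, 46], [1, -1, 6]].
Since Q sits to the right of Y, Y = (S − L)Q⁻¹.
Q has determinant -3; Q⁻¹ = [[-20/3, -5/3, 1], [-5/3, -2/3, 0], [1/3, 1/3, 0]].
Y = (S − L)Q⁻¹ = [[-3, 5, -3], [-3, 1, 1]].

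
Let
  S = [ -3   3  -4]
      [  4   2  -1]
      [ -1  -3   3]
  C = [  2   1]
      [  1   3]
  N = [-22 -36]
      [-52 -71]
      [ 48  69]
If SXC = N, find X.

Isolating X: multiply by S⁻¹ from the left and C⁻¹ from the right, so X = S⁻¹NC⁻¹.
S has determinant -2; S⁻¹ = [[-3/2, -3/2, -5/2], [11/2, 13/2, 19/2], [5, 6, 9]].
det C = 5, so C⁻¹ = [[3/5, -1/5], [-1/5, 2/5]].
S⁻¹N = [[-9, -12], [-3, -4], [10, 15]].
X = (S⁻¹N)C⁻¹ = [[-3, -3], [-1, -1], [3, 4]].

X = [[-3, -3], [-1, -1], [3, 4]]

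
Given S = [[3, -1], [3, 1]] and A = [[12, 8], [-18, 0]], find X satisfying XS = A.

X = [[-2, 6], [-3, -3]]

Right-multiplying both sides by S⁻¹ gives X = AS⁻¹.
det S = 6; the adjugate gives S⁻¹ = [[1/6, 1/6], [-1/2, 1/2]].
X = AS⁻¹ = [[12, 8], [-18, 0]] · [[1/6, 1/6], [-1/2, 1/2]] = [[-2, 6], [-3, -3]].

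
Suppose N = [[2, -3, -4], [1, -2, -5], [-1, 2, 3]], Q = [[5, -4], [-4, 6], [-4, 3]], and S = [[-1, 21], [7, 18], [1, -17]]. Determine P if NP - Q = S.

P = [[-1, -3], [-2, -1], [0, -5]]

NP = S + Q = [[4, 17], [3, 24], [-3, -14]].
Since N multiplies P on the left, P = N⁻¹(S + Q).
det N = 2; the adjugate gives N⁻¹ = [[2, 1/2, 7/2], [1, 1, 3], [0, -1/2, -1/2]].
P = N⁻¹(S + Q) = [[-1, -3], [-2, -1], [0, -5]].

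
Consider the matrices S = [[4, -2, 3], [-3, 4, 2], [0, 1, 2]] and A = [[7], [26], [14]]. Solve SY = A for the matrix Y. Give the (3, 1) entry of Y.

S is on the left of Y, so left-multiply by S⁻¹: Y = S⁻¹A.
det S = 3; the adjugate gives S⁻¹ = [[2, 7/3, -16/3], [2, 8/3, -17/3], [-1, -4/3, 10/3]].
Y = S⁻¹A = [[2, 7/3, -16/3], [2, 8/3, -17/3], [-1, -4/3, 10/3]] · [[7], [26], [14]] = [[0], [4], [5]].

5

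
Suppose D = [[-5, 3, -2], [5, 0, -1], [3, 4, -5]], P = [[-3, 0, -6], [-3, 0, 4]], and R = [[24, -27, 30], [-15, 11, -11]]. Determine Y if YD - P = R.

Y = [[-5, 1, -3], [5, 2, -1]]

YD = R + P = [[21, -27, 24], [-18, 11, -7]].
D is on the right of Y, so right-multiply by D⁻¹: Y = (R + P)D⁻¹.
D has determinant 6; D⁻¹ = [[2/3, 7/6, -1/2], [11/3, 31/6, -5/2], [10/3, 29/6, -5/2]].
Y = (R + P)D⁻¹ = [[-5, 1, -3], [5, 2, -1]].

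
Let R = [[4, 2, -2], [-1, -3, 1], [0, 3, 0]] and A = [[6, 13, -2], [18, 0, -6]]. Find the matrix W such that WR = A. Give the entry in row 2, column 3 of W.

Right-multiplying both sides by R⁻¹ gives W = AR⁻¹.
det R = -6, so R⁻¹ = [[1/2, 1, 2/3], [0, 0, 1/3], [1/2, 2, 5/3]].
W = AR⁻¹ = [[6, 13, -2], [18, 0, -6]] · [[1/2, 1, 2/3], [0, 0, 1/3], [1/2, 2, 5/3]] = [[2, 2, 5], [6, 6, 2]].

2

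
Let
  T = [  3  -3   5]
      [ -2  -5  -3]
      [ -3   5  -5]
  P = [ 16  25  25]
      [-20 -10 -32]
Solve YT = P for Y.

T is on the right of Y, so right-multiply by T⁻¹: Y = PT⁻¹.
det T = -2; the adjugate gives T⁻¹ = [[-20, -5, -17], [1/2, 0, 1/2], [25/2, 3, 21/2]].
Y = PT⁻¹ = [[16, 25, 25], [-20, -10, -32]] · [[-20, -5, -17], [1/2, 0, 1/2], [25/2, 3, 21/2]] = [[5, -5, 3], [-5, 4, -1]].

Y = [[5, -5, 3], [-5, 4, -1]]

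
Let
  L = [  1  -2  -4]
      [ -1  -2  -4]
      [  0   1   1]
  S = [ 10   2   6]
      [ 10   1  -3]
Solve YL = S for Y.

Y = [[4, -6, -2], [6, -4, 5]]

Right-multiplying both sides by L⁻¹ gives Y = SL⁻¹.
det L = 4, so L⁻¹ = [[1/2, -1/2, 0], [1/4, 1/4, 2], [-1/4, -1/4, -1]].
Y = SL⁻¹ = [[10, 2, 6], [10, 1, -3]] · [[1/2, -1/2, 0], [1/4, 1/4, 2], [-1/4, -1/4, -1]] = [[4, -6, -2], [6, -4, 5]].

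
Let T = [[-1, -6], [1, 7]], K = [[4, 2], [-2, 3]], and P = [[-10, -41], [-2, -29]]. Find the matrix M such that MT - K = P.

MT = P + K = [[-6, -39], [-4, -26]].
Right-multiplying both sides by T⁻¹ gives M = (P + K)T⁻¹.
det T = -1, so T⁻¹ = [[-7, -6], [1, 1]].
M = (P + K)T⁻¹ = [[3, -3], [2, -2]].

M = [[3, -3], [2, -2]]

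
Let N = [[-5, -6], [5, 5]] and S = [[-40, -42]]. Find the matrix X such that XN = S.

X = [[2, -6]]

Right-multiplying both sides by N⁻¹ gives X = SN⁻¹.
det N = 5, so N⁻¹ = [[1, 6/5], [-1, -1]].
X = SN⁻¹ = [[-40, -42]] · [[1, 6/5], [-1, -1]] = [[2, -6]].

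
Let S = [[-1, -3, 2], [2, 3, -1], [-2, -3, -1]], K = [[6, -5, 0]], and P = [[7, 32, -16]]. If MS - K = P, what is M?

M = [[-5, 5, 1]]

MS = P + K = [[13, 27, -16]].
S is on the right of M, so right-multiply by S⁻¹: M = (P + K)S⁻¹.
det S = -6, so S⁻¹ = [[1, 3/2, 1/2], [-2/3, -5/6, -1/2], [0, -1/2, -1/2]].
M = (P + K)S⁻¹ = [[-5, 5, 1]].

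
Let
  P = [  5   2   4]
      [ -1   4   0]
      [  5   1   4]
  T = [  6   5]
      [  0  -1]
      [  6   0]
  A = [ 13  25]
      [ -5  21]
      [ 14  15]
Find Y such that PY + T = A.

PY = A − T = [[7, 20], [-5, 22], [8, 15]].
Since P multiplies Y on the left, Y = P⁻¹(A − T).
det P = 4; the adjugate gives P⁻¹ = [[4, -1, -4], [1, 0, -1], [-21/4, 5/4, 11/2]].
Y = P⁻¹(A − T) = [[1, -2], [-1, 5], [1, 5]].

Y = [[1, -2], [-1, 5], [1, 5]]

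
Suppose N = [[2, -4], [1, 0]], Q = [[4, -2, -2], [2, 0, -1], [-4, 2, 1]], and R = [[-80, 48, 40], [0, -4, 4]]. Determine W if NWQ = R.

Left-multiply by N⁻¹ and right-multiply by Q⁻¹: W = N⁻¹RQ⁻¹.
det N = 4; the adjugate gives N⁻¹ = [[0, 1], [-1/4, 1/2]].
det Q = -4, so Q⁻¹ = [[-1/2, 1/2, -1/2], [-1/2, 1, 0], [-1, 0, -1]].
N⁻¹R = [[0, -4, 4], [20, -14, -8]].
W = (N⁻¹R)Q⁻¹ = [[-2, -4, -4], [5, -4, -2]].

W = [[-2, -4, -4], [5, -4, -2]]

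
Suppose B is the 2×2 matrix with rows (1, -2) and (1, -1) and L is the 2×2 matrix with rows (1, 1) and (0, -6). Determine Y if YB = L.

B is on the right of Y, so right-multiply by B⁻¹: Y = LB⁻¹.
det B = 1, so B⁻¹ = [[-1, 2], [-1, 1]].
Y = LB⁻¹ = [[1, 1], [0, -6]] · [[-1, 2], [-1, 1]] = [[-2, 3], [6, -6]].

Y = [[-2, 3], [6, -6]]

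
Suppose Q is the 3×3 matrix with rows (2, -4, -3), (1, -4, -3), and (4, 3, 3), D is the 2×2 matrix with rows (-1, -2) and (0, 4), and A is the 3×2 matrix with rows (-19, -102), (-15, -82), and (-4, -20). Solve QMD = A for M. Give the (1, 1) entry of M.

M = Q⁻¹AD⁻¹ (apply Q⁻¹ on the left and D⁻¹ on the right).
det Q = -3, so Q⁻¹ = [[1, -1, 0], [5, -6, -1], [-19/3, 22/3, 4/3]].
det D = -4, so D⁻¹ = [[-1, -1/2], [0, 1/4]].
Q⁻¹A = [[-4, -20], [-1, 2], [5, 18]].
M = (Q⁻¹A)D⁻¹ = [[4, -3], [1, 1], [-5, 2]].

4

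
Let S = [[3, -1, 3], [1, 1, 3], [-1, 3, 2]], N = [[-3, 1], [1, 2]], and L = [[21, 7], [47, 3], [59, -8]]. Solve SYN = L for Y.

Y = [[0, -4], [-4, -3], [-3, 5]]

Isolating Y: multiply by S⁻¹ from the left and N⁻¹ from the right, so Y = S⁻¹LN⁻¹.
det S = -4, so S⁻¹ = [[7/4, -11/4, 3/2], [5/4, -9/4, 3/2], [-1, 2, -1]].
N has determinant -7; N⁻¹ = [[-2/7, 1/7], [1/7, 3/7]].
S⁻¹L = [[-4, -8], [9, -10], [14, 7]].
Y = (S⁻¹L)N⁻¹ = [[0, -4], [-4, -3], [-3, 5]].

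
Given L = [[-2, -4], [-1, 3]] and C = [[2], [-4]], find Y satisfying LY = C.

Y = [[1], [-1]]

Since L multiplies Y on the left, Y = L⁻¹C.
det L = -10; the adjugate gives L⁻¹ = [[-3/10, -2/5], [-1/10, 1/5]].
Y = L⁻¹C = [[-3/10, -2/5], [-1/10, 1/5]] · [[2], [-4]] = [[1], [-1]].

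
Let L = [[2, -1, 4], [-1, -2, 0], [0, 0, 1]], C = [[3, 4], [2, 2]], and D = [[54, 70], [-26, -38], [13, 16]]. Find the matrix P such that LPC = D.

P = [[4, -3], [4, -1], [3, 2]]

Isolating P: multiply by L⁻¹ from the left and C⁻¹ from the right, so P = L⁻¹DC⁻¹.
det L = -5; the adjugate gives L⁻¹ = [[2/5, -1/5, -8/5], [-1/5, -2/5, 4/5], [0, 0, 1]].
C has determinant -2; C⁻¹ = [[-1, 2], [1, -3/2]].
L⁻¹D = [[6, 10], [10, 14], [13, 16]].
P = (L⁻¹D)C⁻¹ = [[4, -3], [4, -1], [3, 2]].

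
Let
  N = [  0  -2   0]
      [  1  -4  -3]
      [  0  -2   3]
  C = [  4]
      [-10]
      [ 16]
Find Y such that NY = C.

Y = [[-6], [-2], [4]]

N is on the left of Y, so left-multiply by N⁻¹: Y = N⁻¹C.
N has determinant 6; N⁻¹ = [[-3, 1, 1], [-1/2, 0, 0], [-1/3, 0, 1/3]].
Y = N⁻¹C = [[-3, 1, 1], [-1/2, 0, 0], [-1/3, 0, 1/3]] · [[4], [-10], [16]] = [[-6], [-2], [4]].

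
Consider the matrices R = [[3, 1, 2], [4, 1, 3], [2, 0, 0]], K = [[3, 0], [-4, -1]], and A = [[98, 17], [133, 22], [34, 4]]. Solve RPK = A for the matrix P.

P = R⁻¹AK⁻¹ (apply R⁻¹ on the left and K⁻¹ on the right).
R has determinant 2; R⁻¹ = [[0, 0, 1/2], [3, -2, -1/2], [-1, 1, -1/2]].
K has determinant -3; K⁻¹ = [[1/3, 0], [-4/3, -1]].
R⁻¹A = [[17, 2], [11, 5], [18, 3]].
P = (R⁻¹A)K⁻¹ = [[3, -2], [-3, -5], [2, -3]].

P = [[3, -2], [-3, -5], [2, -3]]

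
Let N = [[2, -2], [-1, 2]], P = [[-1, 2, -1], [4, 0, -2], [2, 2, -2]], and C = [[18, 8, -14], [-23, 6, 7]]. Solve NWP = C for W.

Left-multiply by N⁻¹ and right-multiply by P⁻¹: W = N⁻¹CP⁻¹.
N has determinant 2; N⁻¹ = [[1, 1], [1/2, 1]].
det P = -4, so P⁻¹ = [[-1, -1/2, 1], [-1, -1, 3/2], [-2, -3/2, 2]].
N⁻¹C = [[-5, 14, -7], [-14, 10, 0]].
W = (N⁻¹C)P⁻¹ = [[5, -1, 2], [4, -3, 1]].

W = [[5, -1, 2], [4, -3, 1]]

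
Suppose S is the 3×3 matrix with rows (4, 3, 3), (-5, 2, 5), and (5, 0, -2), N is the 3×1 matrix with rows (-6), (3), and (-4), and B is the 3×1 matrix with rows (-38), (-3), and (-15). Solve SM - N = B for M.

SM = B + N = [[-44], [0], [-19]].
Left-multiplying both sides by S⁻¹ gives M = S⁻¹(B + N).
det S = -1; the adjugate gives S⁻¹ = [[4, -6, -9], [-15, 23, 35], [10, -15, -23]].
M = S⁻¹(B + N) = [[-5], [-5], [-3]].

M = [[-5], [-5], [-3]]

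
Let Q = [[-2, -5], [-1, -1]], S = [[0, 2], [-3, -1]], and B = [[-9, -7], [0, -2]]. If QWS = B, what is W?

W = Q⁻¹BS⁻¹ (apply Q⁻¹ on the left and S⁻¹ on the right).
det Q = -3, so Q⁻¹ = [[1/3, -5/3], [-1/3, 2/3]].
det S = 6; the adjugate gives S⁻¹ = [[-1/6, -1/3], [1/2, 0]].
Q⁻¹B = [[-3, 1], [3, 1]].
W = (Q⁻¹B)S⁻¹ = [[1, 1], [0, -1]].

W = [[1, 1], [0, -1]]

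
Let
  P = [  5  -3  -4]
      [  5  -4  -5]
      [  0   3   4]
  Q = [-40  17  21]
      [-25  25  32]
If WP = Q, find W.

Since P sits to the right of W, W = QP⁻¹.
det P = -5; the adjugate gives P⁻¹ = [[1/5, 0, 1/5], [4, -4, -1], [-3, 3, 1]].
W = QP⁻¹ = [[-40, 17, 21], [-25, 25, 32]] · [[1/5, 0, 1/5], [4, -4, -1], [-3, 3, 1]] = [[-3, -5, -4], [-1, -4, 2]].

W = [[-3, -5, -4], [-1, -4, 2]]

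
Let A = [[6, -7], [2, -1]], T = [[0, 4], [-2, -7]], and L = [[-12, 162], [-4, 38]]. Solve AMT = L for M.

M = [[5, 1], [-3, 0]]

Isolating M: multiply by A⁻¹ from the left and T⁻¹ from the right, so M = A⁻¹LT⁻¹.
det A = 8; the adjugate gives A⁻¹ = [[-1/8, 7/8], [-1/4, 3/4]].
det T = 8; the adjugate gives T⁻¹ = [[-7/8, -1/2], [1/4, 0]].
A⁻¹L = [[-2, 13], [0, -12]].
M = (A⁻¹L)T⁻¹ = [[5, 1], [-3, 0]].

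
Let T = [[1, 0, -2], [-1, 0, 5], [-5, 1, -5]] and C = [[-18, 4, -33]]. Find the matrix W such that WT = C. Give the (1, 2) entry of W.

Since T sits to the right of W, W = CT⁻¹.
det T = -3, so T⁻¹ = [[5/3, 2/3, 0], [10, 5, 1], [1/3, 1/3, 0]].
W = CT⁻¹ = [[-18, 4, -33]] · [[5/3, 2/3, 0], [10, 5, 1], [1/3, 1/3, 0]] = [[-1, -3, 4]].

-3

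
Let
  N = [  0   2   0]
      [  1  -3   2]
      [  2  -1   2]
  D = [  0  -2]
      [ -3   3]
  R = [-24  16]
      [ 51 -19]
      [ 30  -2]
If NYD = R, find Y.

Isolating Y: multiply by N⁻¹ from the left and D⁻¹ from the right, so Y = N⁻¹RD⁻¹.
N has determinant 4; N⁻¹ = [[-1, -1, 1], [1/2, 0, 0], [5/4, 1, -1/2]].
D has determinant -6; D⁻¹ = [[-1/2, -1/3], [-1/2, 0]].
N⁻¹R = [[3, 1], [-12, 8], [6, 2]].
Y = (N⁻¹R)D⁻¹ = [[-2, -1], [2, 4], [-4, -2]].

Y = [[-2, -1], [2, 4], [-4, -2]]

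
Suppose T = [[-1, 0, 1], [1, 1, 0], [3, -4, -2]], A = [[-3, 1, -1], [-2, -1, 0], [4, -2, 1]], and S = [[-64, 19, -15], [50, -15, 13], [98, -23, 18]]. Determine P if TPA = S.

Left-multiply by T⁻¹ and right-multiply by A⁻¹: P = T⁻¹SA⁻¹.
det T = -5; the adjugate gives T⁻¹ = [[2/5, 4/5, 1/5], [-2/5, 1/5, -1/5], [7/5, 4/5, 1/5]].
A has determinant -3; A⁻¹ = [[1/3, -1/3, 1/3], [-2/3, -1/3, -2/3], [-8/3, 2/3, -5/3]].
T⁻¹S = [[34, -9, 8], [16, -6, 5], [-30, 10, -7]].
P = (T⁻¹S)A⁻¹ = [[-4, -3, 4], [-4, 0, 1], [2, 2, -5]].

P = [[-4, -3, 4], [-4, 0, 1], [2, 2, -5]]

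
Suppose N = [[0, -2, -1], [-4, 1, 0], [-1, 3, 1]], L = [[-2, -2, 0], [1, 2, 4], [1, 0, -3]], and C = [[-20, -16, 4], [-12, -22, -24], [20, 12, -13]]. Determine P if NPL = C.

Left-multiply by N⁻¹ and right-multiply by L⁻¹: P = N⁻¹CL⁻¹.
det N = 3, so N⁻¹ = [[1/3, -1/3, 1/3], [4/3, -1/3, 4/3], [-11/3, 2/3, -8/3]].
det L = -2; the adjugate gives L⁻¹ = [[3, 3, 4], [-7/2, -3, -4], [1, 1, 1]].
N⁻¹C = [[4, 6, 5], [4, 2, -4], [12, 12, 4]].
P = (N⁻¹C)L⁻¹ = [[-4, -1, -3], [1, 2, 4], [-2, 4, 4]].

P = [[-4, -1, -3], [1, 2, 4], [-2, 4, 4]]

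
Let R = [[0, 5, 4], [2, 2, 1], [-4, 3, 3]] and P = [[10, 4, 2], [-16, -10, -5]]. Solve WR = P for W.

W = [[3, -1, -3], [-3, -2, 3]]

R is on the right of W, so right-multiply by R⁻¹: W = PR⁻¹.
det R = 6; the adjugate gives R⁻¹ = [[1/2, -1/2, -1/2], [-5/3, 8/3, 4/3], [7/3, -10/3, -5/3]].
W = PR⁻¹ = [[10, 4, 2], [-16, -10, -5]] · [[1/2, -1/2, -1/2], [-5/3, 8/3, 4/3], [7/3, -10/3, -5/3]] = [[3, -1, -3], [-3, -2, 3]].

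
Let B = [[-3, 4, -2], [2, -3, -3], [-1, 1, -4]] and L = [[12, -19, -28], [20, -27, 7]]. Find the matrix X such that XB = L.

Right-multiplying both sides by B⁻¹ gives X = LB⁻¹.
B has determinant 1; B⁻¹ = [[15, 14, -18], [11, 10, -13], [-1, -1, 1]].
X = LB⁻¹ = [[12, -19, -28], [20, -27, 7]] · [[15, 14, -18], [11, 10, -13], [-1, -1, 1]] = [[-1, 6, 3], [-4, 3, -2]].

X = [[-1, 6, 3], [-4, 3, -2]]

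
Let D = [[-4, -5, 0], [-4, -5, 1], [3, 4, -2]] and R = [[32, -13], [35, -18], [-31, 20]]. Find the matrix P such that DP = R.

P = [[-3, 2], [-4, 1], [3, -5]]

D is on the left of P, so left-multiply by D⁻¹: P = D⁻¹R.
det D = 1; the adjugate gives D⁻¹ = [[6, -10, -5], [-5, 8, 4], [-1, 1, 0]].
P = D⁻¹R = [[6, -10, -5], [-5, 8, 4], [-1, 1, 0]] · [[32, -13], [35, -18], [-31, 20]] = [[-3, 2], [-4, 1], [3, -5]].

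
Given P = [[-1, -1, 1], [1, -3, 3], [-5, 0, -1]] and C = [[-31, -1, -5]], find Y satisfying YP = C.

Since P sits to the right of Y, Y = CP⁻¹.
det P = -4; the adjugate gives P⁻¹ = [[-3/4, 1/4, 0], [7/2, -3/2, -1], [15/4, -5/4, -1]].
Y = CP⁻¹ = [[-31, -1, -5]] · [[-3/4, 1/4, 0], [7/2, -3/2, -1], [15/4, -5/4, -1]] = [[1, 0, 6]].

Y = [[1, 0, 6]]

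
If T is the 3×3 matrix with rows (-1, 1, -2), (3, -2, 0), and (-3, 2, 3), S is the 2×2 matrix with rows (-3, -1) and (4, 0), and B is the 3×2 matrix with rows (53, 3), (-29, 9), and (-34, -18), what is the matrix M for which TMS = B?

M = [[-3, -4], [0, 1], [3, -3]]

Isolating M: multiply by T⁻¹ from the left and S⁻¹ from the right, so M = T⁻¹BS⁻¹.
det T = -3; the adjugate gives T⁻¹ = [[2, 7/3, 4/3], [3, 3, 2], [0, 1/3, 1/3]].
det S = 4, so S⁻¹ = [[0, 1/4], [-1, -3/4]].
T⁻¹B = [[-7, 3], [4, 0], [-21, -3]].
M = (T⁻¹B)S⁻¹ = [[-3, -4], [0, 1], [3, -3]].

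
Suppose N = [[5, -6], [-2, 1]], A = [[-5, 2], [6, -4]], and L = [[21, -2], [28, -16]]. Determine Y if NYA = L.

Y = [[3, -2], [4, -1]]

Isolating Y: multiply by N⁻¹ from the left and A⁻¹ from the right, so Y = N⁻¹LA⁻¹.
det N = -7; the adjugate gives N⁻¹ = [[-1/7, -6/7], [-2/7, -5/7]].
det A = 8; the adjugate gives A⁻¹ = [[-1/2, -1/4], [-3/4, -5/8]].
N⁻¹L = [[-27, 14], [-26, 12]].
Y = (N⁻¹L)A⁻¹ = [[3, -2], [4, -1]].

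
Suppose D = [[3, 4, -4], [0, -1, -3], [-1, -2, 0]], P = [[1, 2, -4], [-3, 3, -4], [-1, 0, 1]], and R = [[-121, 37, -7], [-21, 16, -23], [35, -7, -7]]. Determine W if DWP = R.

W = D⁻¹RP⁻¹ (apply D⁻¹ on the left and P⁻¹ on the right).
det D = -2, so D⁻¹ = [[3, -4, 8], [-3/2, 2, -9/2], [1/2, -1, 3/2]].
det P = 5, so P⁻¹ = [[3/5, -2/5, 4/5], [7/5, -3/5, 16/5], [3/5, -2/5, 9/5]].
D⁻¹R = [[1, -9, 15], [-18, 8, -4], [13, -8, 9]].
W = (D⁻¹R)P⁻¹ = [[-3, -1, -1], [-2, 4, 4], [2, -4, 1]].

W = [[-3, -1, -1], [-2, 4, 4], [2, -4, 1]]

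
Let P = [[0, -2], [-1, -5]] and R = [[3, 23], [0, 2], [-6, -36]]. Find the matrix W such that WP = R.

Since P sits to the right of W, W = RP⁻¹.
det P = -2, so P⁻¹ = [[5/2, -1], [-1/2, 0]].
W = RP⁻¹ = [[3, 23], [0, 2], [-6, -36]] · [[5/2, -1], [-1/2, 0]] = [[-4, -3], [-1, 0], [3, 6]].

W = [[-4, -3], [-1, 0], [3, 6]]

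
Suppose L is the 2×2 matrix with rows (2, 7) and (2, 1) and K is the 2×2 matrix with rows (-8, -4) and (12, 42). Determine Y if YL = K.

L is on the right of Y, so right-multiply by L⁻¹: Y = KL⁻¹.
L has determinant -12; L⁻¹ = [[-1/12, 7/12], [1/6, -1/6]].
Y = KL⁻¹ = [[-8, -4], [12, 42]] · [[-1/12, 7/12], [1/6, -1/6]] = [[0, -4], [6, 0]].

Y = [[0, -4], [6, 0]]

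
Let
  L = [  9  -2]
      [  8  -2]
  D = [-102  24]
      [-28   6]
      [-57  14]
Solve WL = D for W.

L is on the right of W, so right-multiply by L⁻¹: W = DL⁻¹.
det L = -2; the adjugate gives L⁻¹ = [[1, -1], [4, -9/2]].
W = DL⁻¹ = [[-102, 24], [-28, 6], [-57, 14]] · [[1, -1], [4, -9/2]] = [[-6, -6], [-4, 1], [-1, -6]].

W = [[-6, -6], [-4, 1], [-1, -6]]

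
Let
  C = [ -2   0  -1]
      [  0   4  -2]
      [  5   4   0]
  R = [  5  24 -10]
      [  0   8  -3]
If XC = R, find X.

C is on the right of X, so right-multiply by C⁻¹: X = RC⁻¹.
det C = 4, so C⁻¹ = [[2, -1, 1], [-5/2, 5/4, -1], [-5, 2, -2]].
X = RC⁻¹ = [[5, 24, -10], [0, 8, -3]] · [[2, -1, 1], [-5/2, 5/4, -1], [-5, 2, -2]] = [[0, 5, 1], [-5, 4, -2]].

X = [[0, 5, 1], [-5, 4, -2]]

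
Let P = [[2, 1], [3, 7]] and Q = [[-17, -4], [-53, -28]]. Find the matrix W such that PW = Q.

W = [[-6, 0], [-5, -4]]

P is on the left of W, so left-multiply by P⁻¹: W = P⁻¹Q.
P has determinant 11; P⁻¹ = [[7/11, -1/11], [-3/11, 2/11]].
W = P⁻¹Q = [[7/11, -1/11], [-3/11, 2/11]] · [[-17, -4], [-53, -28]] = [[-6, 0], [-5, -4]].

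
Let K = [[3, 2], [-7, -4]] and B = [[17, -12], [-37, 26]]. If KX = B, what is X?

Left-multiplying both sides by K⁻¹ gives X = K⁻¹B.
K has determinant 2; K⁻¹ = [[-2, -1], [7/2, 3/2]].
X = K⁻¹B = [[-2, -1], [7/2, 3/2]] · [[17, -12], [-37, 26]] = [[3, -2], [4, -3]].

X = [[3, -2], [4, -3]]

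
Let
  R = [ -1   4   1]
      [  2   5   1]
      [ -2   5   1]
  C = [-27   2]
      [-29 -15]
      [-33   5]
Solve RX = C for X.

X = [[1, -5], [-5, -2], [-6, 5]]

Left-multiplying both sides by R⁻¹ gives X = R⁻¹C.
det R = 4; the adjugate gives R⁻¹ = [[0, 1/4, -1/4], [-1, 1/4, 3/4], [5, -3/4, -13/4]].
X = R⁻¹C = [[0, 1/4, -1/4], [-1, 1/4, 3/4], [5, -3/4, -13/4]] · [[-27, 2], [-29, -15], [-33, 5]] = [[1, -5], [-5, -2], [-6, 5]].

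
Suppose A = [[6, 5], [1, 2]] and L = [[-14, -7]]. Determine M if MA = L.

A is on the right of M, so right-multiply by A⁻¹: M = LA⁻¹.
A has determinant 7; A⁻¹ = [[2/7, -5/7], [-1/7, 6/7]].
M = LA⁻¹ = [[-14, -7]] · [[2/7, -5/7], [-1/7, 6/7]] = [[-3, 4]].

M = [[-3, 4]]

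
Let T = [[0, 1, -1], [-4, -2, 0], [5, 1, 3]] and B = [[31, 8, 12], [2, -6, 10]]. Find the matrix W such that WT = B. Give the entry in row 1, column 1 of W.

Right-multiplying both sides by T⁻¹ gives W = BT⁻¹.
det T = 6; the adjugate gives T⁻¹ = [[-1, -2/3, -1/3], [2, 5/6, 2/3], [1, 5/6, 2/3]].
W = BT⁻¹ = [[31, 8, 12], [2, -6, 10]] · [[-1, -2/3, -1/3], [2, 5/6, 2/3], [1, 5/6, 2/3]] = [[-3, -4, 3], [-4, 2, 2]].

-3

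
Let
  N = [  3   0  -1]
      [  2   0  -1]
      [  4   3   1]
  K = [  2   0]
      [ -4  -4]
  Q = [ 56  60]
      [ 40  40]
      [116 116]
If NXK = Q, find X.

X = [[-2, -5], [4, -3], [-4, 0]]

Isolating X: multiply by N⁻¹ from the left and K⁻¹ from the right, so X = N⁻¹QK⁻¹.
N has determinant 3; N⁻¹ = [[1, -1, 0], [-2, 7/3, 1/3], [2, -3, 0]].
K has determinant -8; K⁻¹ = [[1/2, 0], [-1/2, -1/4]].
N⁻¹Q = [[16, 20], [20, 12], [-8, 0]].
X = (N⁻¹Q)K⁻¹ = [[-2, -5], [4, -3], [-4, 0]].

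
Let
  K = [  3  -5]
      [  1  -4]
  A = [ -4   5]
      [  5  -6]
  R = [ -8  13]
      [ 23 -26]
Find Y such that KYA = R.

Isolating Y: multiply by K⁻¹ from the left and A⁻¹ from the right, so Y = K⁻¹RA⁻¹.
det K = -7; the adjugate gives K⁻¹ = [[4/7, -5/7], [1/7, -3/7]].
A has determinant -1; A⁻¹ = [[6, 5], [5, 4]].
K⁻¹R = [[-21, 26], [-11, 13]].
Y = (K⁻¹R)A⁻¹ = [[4, -1], [-1, -3]].

Y = [[4, -1], [-1, -3]]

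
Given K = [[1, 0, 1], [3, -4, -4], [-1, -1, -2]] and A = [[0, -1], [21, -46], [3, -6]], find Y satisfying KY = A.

Y = [[3, -6], [0, 2], [-3, 5]]

Left-multiplying both sides by K⁻¹ gives Y = K⁻¹A.
K has determinant -3; K⁻¹ = [[-4/3, 1/3, -4/3], [-10/3, 1/3, -7/3], [7/3, -1/3, 4/3]].
Y = K⁻¹A = [[-4/3, 1/3, -4/3], [-10/3, 1/3, -7/3], [7/3, -1/3, 4/3]] · [[0, -1], [21, -46], [3, -6]] = [[3, -6], [0, 2], [-3, 5]].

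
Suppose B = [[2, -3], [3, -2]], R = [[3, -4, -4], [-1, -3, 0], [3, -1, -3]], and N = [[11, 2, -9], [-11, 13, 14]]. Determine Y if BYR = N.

Y = [[0, -1, -4], [1, -1, -5]]

Isolating Y: multiply by B⁻¹ from the left and R⁻¹ from the right, so Y = B⁻¹NR⁻¹.
det B = 5; the adjugate gives B⁻¹ = [[-2/5, 3/5], [-3/5, 2/5]].
det R = -1, so R⁻¹ = [[-9, 8, 12], [3, -3, -4], [-10, 9, 13]].
B⁻¹N = [[-11, 7, 12], [-11, 4, 11]].
Y = (B⁻¹N)R⁻¹ = [[0, -1, -4], [1, -1, -5]].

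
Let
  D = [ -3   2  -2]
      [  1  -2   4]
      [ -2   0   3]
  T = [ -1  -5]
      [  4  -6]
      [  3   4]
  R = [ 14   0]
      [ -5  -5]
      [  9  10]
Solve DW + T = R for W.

DW = R − T = [[15, 5], [-9, 1], [6, 6]].
D is on the left of W, so left-multiply by D⁻¹: W = D⁻¹(R − T).
det D = 4; the adjugate gives D⁻¹ = [[-3/2, -3/2, 1], [-11/4, -13/4, 5/2], [-1, -1, 1]].
W = D⁻¹(R − T) = [[-3, -3], [3, -2], [0, 0]].

W = [[-3, -3], [3, -2], [0, 0]]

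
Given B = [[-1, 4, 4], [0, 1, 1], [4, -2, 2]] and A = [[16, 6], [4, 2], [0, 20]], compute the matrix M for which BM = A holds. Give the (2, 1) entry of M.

Since B multiplies M on the left, M = B⁻¹A.
det B = -4, so B⁻¹ = [[-1, 4, 0], [-1, 9/2, -1/4], [1, -7/2, 1/4]].
M = B⁻¹A = [[-1, 4, 0], [-1, 9/2, -1/4], [1, -7/2, 1/4]] · [[16, 6], [4, 2], [0, 20]] = [[0, 2], [2, -2], [2, 4]].

2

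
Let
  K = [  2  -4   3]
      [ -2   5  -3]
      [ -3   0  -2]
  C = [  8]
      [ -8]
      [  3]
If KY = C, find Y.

Since K multiplies Y on the left, Y = K⁻¹C.
det K = 5; the adjugate gives K⁻¹ = [[-2, -8/5, -3/5], [1, 1, 0], [3, 12/5, 2/5]].
Y = K⁻¹C = [[-2, -8/5, -3/5], [1, 1, 0], [3, 12/5, 2/5]] · [[8], [-8], [3]] = [[-5], [0], [6]].

Y = [[-5], [0], [6]]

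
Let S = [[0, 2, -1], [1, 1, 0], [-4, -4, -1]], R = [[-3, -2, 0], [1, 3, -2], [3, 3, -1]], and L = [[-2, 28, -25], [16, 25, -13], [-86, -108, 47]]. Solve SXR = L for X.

X = [[1, 0, 3], [0, 4, 2], [-4, -5, 5]]

X = S⁻¹LR⁻¹ (apply S⁻¹ on the left and R⁻¹ on the right).
det S = 2, so S⁻¹ = [[-1/2, 3, 1/2], [1/2, -2, -1/2], [0, -4, -1]].
det R = 1; the adjugate gives R⁻¹ = [[3, -2, 4], [-5, 3, -6], [-6, 3, -7]].
S⁻¹L = [[6, 7, -3], [10, 18, -10], [22, 8, 5]].
X = (S⁻¹L)R⁻¹ = [[1, 0, 3], [0, 4, 2], [-4, -5, 5]].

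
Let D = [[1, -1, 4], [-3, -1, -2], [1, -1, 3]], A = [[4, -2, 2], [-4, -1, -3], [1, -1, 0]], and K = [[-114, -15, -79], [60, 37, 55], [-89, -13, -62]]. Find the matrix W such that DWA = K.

W = [[2, 4, 2], [0, -1, 4], [-1, 5, -1]]

W = D⁻¹KA⁻¹ (apply D⁻¹ on the left and A⁻¹ on the right).
det D = 4; the adjugate gives D⁻¹ = [[-5/4, -1/4, 3/2], [7/4, -1/4, -5/2], [1, 0, -1]].
det A = 4, so A⁻¹ = [[-3/4, -1/2, 2], [-3/4, -1/2, 1], [5/4, 1/2, -3]].
D⁻¹K = [[-6, -10, -8], [8, -3, 3], [-25, -2, -17]].
W = (D⁻¹K)A⁻¹ = [[2, 4, 2], [0, -1, 4], [-1, 5, -1]].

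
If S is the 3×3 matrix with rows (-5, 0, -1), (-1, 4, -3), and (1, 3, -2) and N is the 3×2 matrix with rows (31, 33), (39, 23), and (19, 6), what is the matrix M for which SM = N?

M = [[-5, -6], [4, 2], [-6, -3]]

S is on the left of M, so left-multiply by S⁻¹: M = S⁻¹N.
S has determinant 2; S⁻¹ = [[1/2, -3/2, 2], [-5/2, 11/2, -7], [-7/2, 15/2, -10]].
M = S⁻¹N = [[1/2, -3/2, 2], [-5/2, 11/2, -7], [-7/2, 15/2, -10]] · [[31, 33], [39, 23], [19, 6]] = [[-5, -6], [4, 2], [-6, -3]].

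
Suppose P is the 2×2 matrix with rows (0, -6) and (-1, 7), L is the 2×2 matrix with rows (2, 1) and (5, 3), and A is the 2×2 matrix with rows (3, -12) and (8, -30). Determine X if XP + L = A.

X = [[1, -1], [2, -3]]

XP = A − L = [[1, -13], [3, -33]].
Since P sits to the right of X, X = (A − L)P⁻¹.
det P = -6; the adjugate gives P⁻¹ = [[-7/6, -1], [-1/6, 0]].
X = (A − L)P⁻¹ = [[1, -1], [2, -3]].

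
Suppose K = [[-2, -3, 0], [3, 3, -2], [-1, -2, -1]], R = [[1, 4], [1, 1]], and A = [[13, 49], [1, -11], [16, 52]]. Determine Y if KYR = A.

Isolating Y: multiply by K⁻¹ from the left and R⁻¹ from the right, so Y = K⁻¹AR⁻¹.
det K = -1, so K⁻¹ = [[7, 3, -6], [-5, -2, 4], [3, 1, -3]].
det R = -3; the adjugate gives R⁻¹ = [[-1/3, 4/3], [1/3, -1/3]].
K⁻¹A = [[-2, -2], [-3, -15], [-8, -20]].
Y = (K⁻¹A)R⁻¹ = [[0, -2], [-4, 1], [-4, -4]].

Y = [[0, -2], [-4, 1], [-4, -4]]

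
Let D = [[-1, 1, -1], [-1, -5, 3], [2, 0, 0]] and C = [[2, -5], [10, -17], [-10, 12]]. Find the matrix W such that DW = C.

Left-multiplying both sides by D⁻¹ gives W = D⁻¹C.
det D = -4, so D⁻¹ = [[0, 0, 1/2], [-3/2, -1/2, -1], [-5/2, -1/2, -3/2]].
W = D⁻¹C = [[0, 0, 1/2], [-3/2, -1/2, -1], [-5/2, -1/2, -3/2]] · [[2, -5], [10, -17], [-10, 12]] = [[-5, 6], [2, 4], [5, 3]].

W = [[-5, 6], [2, 4], [5, 3]]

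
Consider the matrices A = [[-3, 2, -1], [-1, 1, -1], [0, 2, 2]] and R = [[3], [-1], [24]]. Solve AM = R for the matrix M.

Since A multiplies M on the left, M = A⁻¹R.
det A = -6; the adjugate gives A⁻¹ = [[-2/3, 1, 1/6], [-1/3, 1, 1/3], [1/3, -1, 1/6]].
M = A⁻¹R = [[-2/3, 1, 1/6], [-1/3, 1, 1/3], [1/3, -1, 1/6]] · [[3], [-1], [24]] = [[1], [6], [6]].

M = [[1], [6], [6]]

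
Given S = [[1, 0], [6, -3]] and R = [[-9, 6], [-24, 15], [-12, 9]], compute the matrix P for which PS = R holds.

Right-multiplying both sides by S⁻¹ gives P = RS⁻¹.
det S = -3, so S⁻¹ = [[1, 0], [2, -1/3]].
P = RS⁻¹ = [[-9, 6], [-24, 15], [-12, 9]] · [[1, 0], [2, -1/3]] = [[3, -2], [6, -5], [6, -3]].

P = [[3, -2], [6, -5], [6, -3]]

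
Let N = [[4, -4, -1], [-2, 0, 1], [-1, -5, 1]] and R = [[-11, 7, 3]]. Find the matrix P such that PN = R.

P = [[-3, -1, 1]]

Right-multiplying both sides by N⁻¹ gives P = RN⁻¹.
det N = 6, so N⁻¹ = [[5/6, 3/2, -2/3], [1/6, 1/2, -1/3], [5/3, 4, -4/3]].
P = RN⁻¹ = [[-11, 7, 3]] · [[5/6, 3/2, -2/3], [1/6, 1/2, -1/3], [5/3, 4, -4/3]] = [[-3, -1, 1]].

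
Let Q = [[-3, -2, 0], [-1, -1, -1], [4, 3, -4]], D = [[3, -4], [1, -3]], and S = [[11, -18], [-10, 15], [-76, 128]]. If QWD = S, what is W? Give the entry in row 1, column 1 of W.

W = Q⁻¹SD⁻¹ (apply Q⁻¹ on the left and D⁻¹ on the right).
Q has determinant -5; Q⁻¹ = [[-7/5, 8/5, -2/5], [8/5, -12/5, 3/5], [-1/5, -1/5, -1/5]].
D has determinant -5; D⁻¹ = [[3/5, -4/5], [1/5, -3/5]].
Q⁻¹S = [[-1, -2], [-4, 12], [15, -25]].
W = (Q⁻¹S)D⁻¹ = [[-1, 2], [0, -4], [4, 3]].

-1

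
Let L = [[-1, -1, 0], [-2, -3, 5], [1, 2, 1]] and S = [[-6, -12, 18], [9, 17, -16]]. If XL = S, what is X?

X = [[-4, 4, -2], [3, -4, 4]]

Right-multiplying both sides by L⁻¹ gives X = SL⁻¹.
det L = 6; the adjugate gives L⁻¹ = [[-13/6, 1/6, -5/6], [7/6, -1/6, 5/6], [-1/6, 1/6, 1/6]].
X = SL⁻¹ = [[-6, -12, 18], [9, 17, -16]] · [[-13/6, 1/6, -5/6], [7/6, -1/6, 5/6], [-1/6, 1/6, 1/6]] = [[-4, 4, -2], [3, -4, 4]].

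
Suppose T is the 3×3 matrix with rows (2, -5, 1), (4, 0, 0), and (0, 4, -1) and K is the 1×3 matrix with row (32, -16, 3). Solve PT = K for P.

P = [[4, 6, 1]]

Right-multiplying both sides by T⁻¹ gives P = KT⁻¹.
det T = -4, so T⁻¹ = [[0, 1/4, 0], [-1, 1/2, -1], [-4, 2, -5]].
P = KT⁻¹ = [[32, -16, 3]] · [[0, 1/4, 0], [-1, 1/2, -1], [-4, 2, -5]] = [[4, 6, 1]].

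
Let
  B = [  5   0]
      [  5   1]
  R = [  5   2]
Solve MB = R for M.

B is on the right of M, so right-multiply by B⁻¹: M = RB⁻¹.
B has determinant 5; B⁻¹ = [[1/5, 0], [-1, 1]].
M = RB⁻¹ = [[5, 2]] · [[1/5, 0], [-1, 1]] = [[-1, 2]].

M = [[-1, 2]]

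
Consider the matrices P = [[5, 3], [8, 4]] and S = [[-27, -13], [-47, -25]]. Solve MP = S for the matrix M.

M = [[1, -4], [-3, -4]]

P is on the right of M, so right-multiply by P⁻¹: M = SP⁻¹.
det P = -4, so P⁻¹ = [[-1, 3/4], [2, -5/4]].
M = SP⁻¹ = [[-27, -13], [-47, -25]] · [[-1, 3/4], [2, -5/4]] = [[1, -4], [-3, -4]].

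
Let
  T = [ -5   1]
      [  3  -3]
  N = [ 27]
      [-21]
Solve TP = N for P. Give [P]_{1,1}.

-5

Since T multiplies P on the left, P = T⁻¹N.
det T = 12, so T⁻¹ = [[-1/4, -1/12], [-1/4, -5/12]].
P = T⁻¹N = [[-1/4, -1/12], [-1/4, -5/12]] · [[27], [-21]] = [[-5], [2]].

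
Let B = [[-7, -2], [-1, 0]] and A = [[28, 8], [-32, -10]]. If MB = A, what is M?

M = [[-4, 0], [5, -3]]

B is on the right of M, so right-multiply by B⁻¹: M = AB⁻¹.
det B = -2; the adjugate gives B⁻¹ = [[0, -1], [-1/2, 7/2]].
M = AB⁻¹ = [[28, 8], [-32, -10]] · [[0, -1], [-1/2, 7/2]] = [[-4, 0], [5, -3]].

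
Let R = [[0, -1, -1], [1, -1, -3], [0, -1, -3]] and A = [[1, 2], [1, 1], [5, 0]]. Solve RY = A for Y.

R is on the left of Y, so left-multiply by R⁻¹: Y = R⁻¹A.
det R = -2; the adjugate gives R⁻¹ = [[0, 1, -1], [-3/2, 0, 1/2], [1/2, 0, -1/2]].
Y = R⁻¹A = [[0, 1, -1], [-3/2, 0, 1/2], [1/2, 0, -1/2]] · [[1, 2], [1, 1], [5, 0]] = [[-4, 1], [1, -3], [-2, 1]].

Y = [[-4, 1], [1, -3], [-2, 1]]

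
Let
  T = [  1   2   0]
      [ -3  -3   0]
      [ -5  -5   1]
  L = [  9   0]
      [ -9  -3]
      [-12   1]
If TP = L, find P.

P = [[-3, 2], [6, -1], [3, 6]]

T is on the left of P, so left-multiply by T⁻¹: P = T⁻¹L.
T has determinant 3; T⁻¹ = [[-1, -2/3, 0], [1, 1/3, 0], [0, -5/3, 1]].
P = T⁻¹L = [[-1, -2/3, 0], [1, 1/3, 0], [0, -5/3, 1]] · [[9, 0], [-9, -3], [-12, 1]] = [[-3, 2], [6, -1], [3, 6]].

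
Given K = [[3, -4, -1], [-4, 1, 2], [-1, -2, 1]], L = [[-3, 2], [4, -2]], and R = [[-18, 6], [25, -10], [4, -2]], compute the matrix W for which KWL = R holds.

W = [[0, -4], [1, 0], [2, -3]]

Isolating W: multiply by K⁻¹ from the left and L⁻¹ from the right, so W = K⁻¹RL⁻¹.
K has determinant -2; K⁻¹ = [[-5/2, -3, 7/2], [-1, -1, 1], [-9/2, -5, 13/2]].
L has determinant -2; L⁻¹ = [[1, 1], [2, 3/2]].
K⁻¹R = [[-16, 8], [-3, 2], [-18, 10]].
W = (K⁻¹R)L⁻¹ = [[0, -4], [1, 0], [2, -3]].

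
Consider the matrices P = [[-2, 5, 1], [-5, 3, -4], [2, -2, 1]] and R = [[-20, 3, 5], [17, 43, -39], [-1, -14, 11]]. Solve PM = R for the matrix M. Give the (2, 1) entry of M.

-5

P is on the left of M, so left-multiply by P⁻¹: M = P⁻¹R.
det P = -1; the adjugate gives P⁻¹ = [[5, 7, 23], [3, 4, 13], [-4, -6, -19]].
M = P⁻¹R = [[5, 7, 23], [3, 4, 13], [-4, -6, -19]] · [[-20, 3, 5], [17, 43, -39], [-1, -14, 11]] = [[-4, -6, 5], [-5, -1, 2], [-3, -4, 5]].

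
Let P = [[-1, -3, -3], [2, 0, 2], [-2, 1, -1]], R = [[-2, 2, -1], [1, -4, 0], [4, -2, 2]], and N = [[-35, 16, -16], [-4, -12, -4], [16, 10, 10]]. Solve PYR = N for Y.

Y = [[0, 3, -1], [4, 1, 5], [0, -1, 0]]

Left-multiply by P⁻¹ and right-multiply by R⁻¹: Y = P⁻¹NR⁻¹.
det P = 2, so P⁻¹ = [[-1, -3, -3], [-1, -5/2, -2], [1, 7/2, 3]].
det R = -2; the adjugate gives R⁻¹ = [[4, 1, 2], [1, 0, 1/2], [-7, -2, -3]].
P⁻¹N = [[-1, -10, -2], [13, -6, 6], [-1, 4, 0]].
Y = (P⁻¹N)R⁻¹ = [[0, 3, -1], [4, 1, 5], [0, -1, 0]].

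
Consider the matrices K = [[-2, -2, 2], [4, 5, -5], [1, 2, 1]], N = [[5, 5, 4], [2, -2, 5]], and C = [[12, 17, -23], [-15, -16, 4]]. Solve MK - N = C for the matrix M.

M = [[0, 4, 1], [1, -2, -3]]

MK = C + N = [[17, 22, -19], [-13, -18, 9]].
Since K sits to the right of M, M = (C + N)K⁻¹.
det K = -6; the adjugate gives K⁻¹ = [[-5/2, -1, 0], [3/2, 2/3, 1/3], [-1/2, -1/3, 1/3]].
M = (C + N)K⁻¹ = [[0, 4, 1], [1, -2, -3]].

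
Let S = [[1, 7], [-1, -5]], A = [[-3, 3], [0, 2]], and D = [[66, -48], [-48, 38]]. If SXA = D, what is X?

X = [[-1, -5], [-3, 2]]

X = S⁻¹DA⁻¹ (apply S⁻¹ on the left and A⁻¹ on the right).
S has determinant 2; S⁻¹ = [[-5/2, -7/2], [1/2, 1/2]].
det A = -6; the adjugate gives A⁻¹ = [[-1/3, 1/2], [0, 1/2]].
S⁻¹D = [[3, -13], [9, -5]].
X = (S⁻¹D)A⁻¹ = [[-1, -5], [-3, 2]].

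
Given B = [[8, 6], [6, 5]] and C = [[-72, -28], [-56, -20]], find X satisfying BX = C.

Left-multiplying both sides by B⁻¹ gives X = B⁻¹C.
det B = 4; the adjugate gives B⁻¹ = [[5/4, -3/2], [-3/2, 2]].
X = B⁻¹C = [[5/4, -3/2], [-3/2, 2]] · [[-72, -28], [-56, -20]] = [[-6, -5], [-4, 2]].

X = [[-6, -5], [-4, 2]]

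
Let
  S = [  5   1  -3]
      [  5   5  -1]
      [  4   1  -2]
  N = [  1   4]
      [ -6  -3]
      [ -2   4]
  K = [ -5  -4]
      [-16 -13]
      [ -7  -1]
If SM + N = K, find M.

SM = K − N = [[-6, -8], [-10, -10], [-5, -5]].
Since S multiplies M on the left, M = S⁻¹(K − N).
S has determinant 6; S⁻¹ = [[-3/2, -1/6, 7/3], [1, 1/3, -5/3], [-5/2, -1/6, 10/3]].
M = S⁻¹(K − N) = [[-1, 2], [-1, -3], [0, 5]].

M = [[-1, 2], [-1, -3], [0, 5]]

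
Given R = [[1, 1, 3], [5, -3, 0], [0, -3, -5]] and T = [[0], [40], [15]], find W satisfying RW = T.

W = [[5], [-5], [0]]

Left-multiplying both sides by R⁻¹ gives W = R⁻¹T.
det R = -5, so R⁻¹ = [[-3, 4/5, -9/5], [-5, 1, -3], [3, -3/5, 8/5]].
W = R⁻¹T = [[-3, 4/5, -9/5], [-5, 1, -3], [3, -3/5, 8/5]] · [[0], [40], [15]] = [[5], [-5], [0]].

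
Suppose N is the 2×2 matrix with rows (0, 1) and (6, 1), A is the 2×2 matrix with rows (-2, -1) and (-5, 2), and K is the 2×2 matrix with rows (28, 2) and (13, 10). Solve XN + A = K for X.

X = [[-2, 5], [5, 3]]

XN = K − A = [[30, 3], [18, 8]].
Right-multiplying both sides by N⁻¹ gives X = (K − A)N⁻¹.
det N = -6; the adjugate gives N⁻¹ = [[-1/6, 1/6], [1, 0]].
X = (K − A)N⁻¹ = [[-2, 5], [5, 3]].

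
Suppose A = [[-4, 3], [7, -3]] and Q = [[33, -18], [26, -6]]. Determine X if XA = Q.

A is on the right of X, so right-multiply by A⁻¹: X = QA⁻¹.
A has determinant -9; A⁻¹ = [[1/3, 1/3], [7/9, 4/9]].
X = QA⁻¹ = [[33, -18], [26, -6]] · [[1/3, 1/3], [7/9, 4/9]] = [[-3, 3], [4, 6]].

X = [[-3, 3], [4, 6]]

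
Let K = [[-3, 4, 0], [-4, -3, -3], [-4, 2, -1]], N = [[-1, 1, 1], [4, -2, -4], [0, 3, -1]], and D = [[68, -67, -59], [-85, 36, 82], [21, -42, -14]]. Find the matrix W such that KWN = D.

W = K⁻¹DN⁻¹ (apply K⁻¹ on the left and N⁻¹ on the right).
K has determinant 5; K⁻¹ = [[9/5, 4/5, -12/5], [8/5, 3/5, -9/5], [-4, -2, 5]].
det N = 2; the adjugate gives N⁻¹ = [[7, 2, -1], [2, 1/2, 0], [6, 3/2, -1]].
K⁻¹D = [[4, 9, -7], [20, -10, -20], [3, -14, 2]].
W = (K⁻¹D)N⁻¹ = [[4, 2, 3], [0, 5, 0], [5, 2, -5]].

W = [[4, 2, 3], [0, 5, 0], [5, 2, -5]]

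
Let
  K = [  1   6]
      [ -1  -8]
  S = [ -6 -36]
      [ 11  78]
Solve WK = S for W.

K is on the right of W, so right-multiply by K⁻¹: W = SK⁻¹.
K has determinant -2; K⁻¹ = [[4, 3], [-1/2, -1/2]].
W = SK⁻¹ = [[-6, -36], [11, 78]] · [[4, 3], [-1/2, -1/2]] = [[-6, 0], [5, -6]].

W = [[-6, 0], [5, -6]]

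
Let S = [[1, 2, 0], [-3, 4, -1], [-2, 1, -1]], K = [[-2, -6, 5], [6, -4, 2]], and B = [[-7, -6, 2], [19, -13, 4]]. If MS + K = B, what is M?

M = [[0, -1, 4], [4, -5, 3]]

MS = B − K = [[-5, 0, -3], [13, -9, 2]].
S is on the right of M, so right-multiply by S⁻¹: M = (B − K)S⁻¹.
S has determinant -5; S⁻¹ = [[3/5, -2/5, 2/5], [1/5, 1/5, -1/5], [-1, 1, -2]].
M = (B − K)S⁻¹ = [[0, -1, 4], [4, -5, 3]].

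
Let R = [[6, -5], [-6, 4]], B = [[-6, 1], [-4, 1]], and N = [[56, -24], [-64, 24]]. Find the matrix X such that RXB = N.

Left-multiply by R⁻¹ and right-multiply by B⁻¹: X = R⁻¹NB⁻¹.
det R = -6, so R⁻¹ = [[-2/3, -5/6], [-1, -1]].
det B = -2; the adjugate gives B⁻¹ = [[-1/2, 1/2], [-2, 3]].
R⁻¹N = [[16, -4], [8, 0]].
X = (R⁻¹N)B⁻¹ = [[0, -4], [-4, 4]].

X = [[0, -4], [-4, 4]]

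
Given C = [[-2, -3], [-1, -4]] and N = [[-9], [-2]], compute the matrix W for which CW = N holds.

Since C multiplies W on the left, W = C⁻¹N.
C has determinant 5; C⁻¹ = [[-4/5, 3/5], [1/5, -2/5]].
W = C⁻¹N = [[-4/5, 3/5], [1/5, -2/5]] · [[-9], [-2]] = [[6], [-1]].

W = [[6], [-1]]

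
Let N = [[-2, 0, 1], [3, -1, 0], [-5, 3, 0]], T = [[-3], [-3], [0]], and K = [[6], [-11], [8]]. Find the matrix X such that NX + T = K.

NX = K − T = [[9], [-8], [8]].
N is on the left of X, so left-multiply by N⁻¹: X = N⁻¹(K − T).
det N = 4, so N⁻¹ = [[0, 3/4, 1/4], [0, 5/4, 3/4], [1, 3/2, 1/2]].
X = N⁻¹(K − T) = [[-4], [-4], [1]].

X = [[-4], [-4], [1]]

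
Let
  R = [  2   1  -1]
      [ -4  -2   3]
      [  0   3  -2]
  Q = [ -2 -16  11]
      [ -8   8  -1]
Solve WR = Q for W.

Right-multiplying both sides by R⁻¹ gives W = QR⁻¹.
R has determinant -6; R⁻¹ = [[5/6, 1/6, -1/6], [4/3, 2/3, 1/3], [2, 1, 0]].
W = QR⁻¹ = [[-2, -16, 11], [-8, 8, -1]] · [[5/6, 1/6, -1/6], [4/3, 2/3, 1/3], [2, 1, 0]] = [[-1, 0, -5], [2, 3, 4]].

W = [[-1, 0, -5], [2, 3, 4]]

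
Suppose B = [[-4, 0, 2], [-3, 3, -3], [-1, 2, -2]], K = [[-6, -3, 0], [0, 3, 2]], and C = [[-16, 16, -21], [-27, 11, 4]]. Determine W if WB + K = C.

WB = C − K = [[-10, 19, -21], [-27, 8, 2]].
Right-multiplying both sides by B⁻¹ gives W = (C − K)B⁻¹.
B has determinant -6; B⁻¹ = [[0, -2/3, 1], [1/2, -5/3, 3], [1/2, -4/3, 2]].
W = (C − K)B⁻¹ = [[-1, 3, 5], [5, 2, 1]].

W = [[-1, 3, 5], [5, 2, 1]]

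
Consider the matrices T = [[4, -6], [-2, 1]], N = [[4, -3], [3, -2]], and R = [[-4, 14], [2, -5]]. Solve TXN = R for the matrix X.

X = T⁻¹RN⁻¹ (apply T⁻¹ on the left and N⁻¹ on the right).
det T = -8, so T⁻¹ = [[-1/8, -3/4], [-1/4, -1/2]].
det N = 1, so N⁻¹ = [[-2, 3], [-3, 4]].
T⁻¹R = [[-1, 2], [0, -1]].
X = (T⁻¹R)N⁻¹ = [[-4, 5], [3, -4]].

X = [[-4, 5], [3, -4]]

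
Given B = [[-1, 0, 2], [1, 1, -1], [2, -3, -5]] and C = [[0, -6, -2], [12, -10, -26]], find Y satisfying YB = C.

Since B sits to the right of Y, Y = CB⁻¹.
det B = -2; the adjugate gives B⁻¹ = [[4, 3, 1], [-3/2, -1/2, -1/2], [5/2, 3/2, 1/2]].
Y = CB⁻¹ = [[0, -6, -2], [12, -10, -26]] · [[4, 3, 1], [-3/2, -1/2, -1/2], [5/2, 3/2, 1/2]] = [[4, 0, 2], [-2, 2, 4]].

Y = [[4, 0, 2], [-2, 2, 4]]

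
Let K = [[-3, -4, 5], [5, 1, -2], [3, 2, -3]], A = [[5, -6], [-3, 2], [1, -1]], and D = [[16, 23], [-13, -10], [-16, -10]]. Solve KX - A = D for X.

X = [[-2, 0], [0, 2], [3, 5]]

KX = D + A = [[21, 17], [-16, -8], [-15, -11]].
Left-multiplying both sides by K⁻¹ gives X = K⁻¹(D + A).
K has determinant -4; K⁻¹ = [[-1/4, 1/2, -3/4], [-9/4, 3/2, -19/4], [-7/4, 3/2, -17/4]].
X = K⁻¹(D + A) = [[-2, 0], [0, 2], [3, 5]].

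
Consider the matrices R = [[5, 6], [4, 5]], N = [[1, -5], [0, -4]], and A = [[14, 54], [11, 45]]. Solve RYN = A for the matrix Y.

Isolating Y: multiply by R⁻¹ from the left and N⁻¹ from the right, so Y = R⁻¹AN⁻¹.
R has determinant 1; R⁻¹ = [[5, -6], [-4, 5]].
N has determinant -4; N⁻¹ = [[1, -5/4], [0, -1/4]].
R⁻¹A = [[4, 0], [-1, 9]].
Y = (R⁻¹A)N⁻¹ = [[4, -5], [-1, -1]].

Y = [[4, -5], [-1, -1]]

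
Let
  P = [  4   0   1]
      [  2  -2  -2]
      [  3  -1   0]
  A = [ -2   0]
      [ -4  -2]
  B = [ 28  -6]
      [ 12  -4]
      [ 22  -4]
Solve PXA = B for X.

X = [[-5, 1], [0, 1], [0, -1]]

Left-multiply by P⁻¹ and right-multiply by A⁻¹: X = P⁻¹BA⁻¹.
det P = -4, so P⁻¹ = [[1/2, 1/4, -1/2], [3/2, 3/4, -5/2], [-1, -1, 2]].
det A = 4; the adjugate gives A⁻¹ = [[-1/2, 0], [1, -1/2]].
P⁻¹B = [[6, -2], [-4, -2], [4, 2]].
X = (P⁻¹B)A⁻¹ = [[-5, 1], [0, 1], [0, -1]].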